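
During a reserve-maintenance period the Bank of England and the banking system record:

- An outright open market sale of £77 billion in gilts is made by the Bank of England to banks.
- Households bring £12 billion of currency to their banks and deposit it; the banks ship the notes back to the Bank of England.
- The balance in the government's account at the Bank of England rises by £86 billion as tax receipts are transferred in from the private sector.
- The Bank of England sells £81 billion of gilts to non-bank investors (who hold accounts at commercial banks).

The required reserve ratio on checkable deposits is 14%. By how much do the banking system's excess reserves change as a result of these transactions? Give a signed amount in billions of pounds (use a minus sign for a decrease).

-£210.3 billion

OMO sale (to banks) £77 billion: reserves −£77B, deposits 0.
Currency deposit £12 billion: reserves +£12B, deposits +£12B.
Government account inflow £86 billion: reserves −£86B, deposits −£86B.
Asset sale (to non-banks) £81 billion: reserves −£81B, deposits −£81B.
Totals: Δreserves = −£232B, Δdeposits = −£155B.
Δrequired reserves = 14% × −£155B = −£21.7B.
Δexcess reserves = Δreserves − Δrequired = −£232B − (−£21.7B) = -£210.3 billion.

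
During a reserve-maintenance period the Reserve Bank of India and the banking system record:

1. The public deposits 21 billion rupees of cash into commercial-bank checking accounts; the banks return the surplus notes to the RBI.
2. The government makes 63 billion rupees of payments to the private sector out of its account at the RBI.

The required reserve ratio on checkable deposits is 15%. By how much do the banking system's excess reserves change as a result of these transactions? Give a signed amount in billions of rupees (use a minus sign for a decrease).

+71.4 billion

Currency deposit 21 billion rupees: reserves +21B, deposits +21B.
Government spending 63 billion rupees: reserves +63B, deposits +63B.
Totals: Δreserves = +84B, Δdeposits = +84B.
Δrequired reserves = 15% × +84B = +12.6B.
Δexcess reserves = Δreserves − Δrequired = +84B − (+12.6B) = +71.4 billion.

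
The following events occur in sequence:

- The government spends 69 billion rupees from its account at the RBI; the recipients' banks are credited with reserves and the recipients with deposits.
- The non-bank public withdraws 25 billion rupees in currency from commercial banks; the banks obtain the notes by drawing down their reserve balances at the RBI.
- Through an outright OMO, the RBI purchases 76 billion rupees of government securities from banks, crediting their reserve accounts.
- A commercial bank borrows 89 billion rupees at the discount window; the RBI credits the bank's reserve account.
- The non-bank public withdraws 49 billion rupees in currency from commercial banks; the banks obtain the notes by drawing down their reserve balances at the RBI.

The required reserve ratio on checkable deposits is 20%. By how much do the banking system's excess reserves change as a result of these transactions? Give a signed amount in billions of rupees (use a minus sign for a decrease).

+161 billion

Government spending 69 billion rupees: reserves +69B, deposits +69B.
Currency withdrawal 25 billion rupees: reserves −25B, deposits −25B.
OMO purchase (from banks) 76 billion rupees: reserves +76B, deposits 0.
Discount-window loan 89 billion rupees: reserves +89B, deposits 0.
Currency withdrawal 49 billion rupees: reserves −49B, deposits −49B.
Totals: Δreserves = +160B, Δdeposits = −5B.
Δrequired reserves = 20% × −5B = −1B.
Δexcess reserves = Δreserves − Δrequired = +160B − (−1B) = +161 billion.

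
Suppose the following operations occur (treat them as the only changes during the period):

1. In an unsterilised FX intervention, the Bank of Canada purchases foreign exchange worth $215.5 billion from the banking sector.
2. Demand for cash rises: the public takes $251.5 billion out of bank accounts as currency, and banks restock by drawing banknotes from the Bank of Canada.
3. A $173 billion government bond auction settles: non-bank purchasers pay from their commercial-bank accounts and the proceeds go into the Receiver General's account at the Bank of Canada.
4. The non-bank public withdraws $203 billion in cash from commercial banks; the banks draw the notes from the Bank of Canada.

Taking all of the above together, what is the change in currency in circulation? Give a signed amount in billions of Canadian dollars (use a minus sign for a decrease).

+$454.5 billion

Bank of Canada balance sheet:
  Assets:      Foreign assets +$215.5B
  Liabilities: Bank reserves −$412B, Currency in circulation +$454.5B, Government deposits +$173B
So the change in currency in circulation is +$454.5 billion.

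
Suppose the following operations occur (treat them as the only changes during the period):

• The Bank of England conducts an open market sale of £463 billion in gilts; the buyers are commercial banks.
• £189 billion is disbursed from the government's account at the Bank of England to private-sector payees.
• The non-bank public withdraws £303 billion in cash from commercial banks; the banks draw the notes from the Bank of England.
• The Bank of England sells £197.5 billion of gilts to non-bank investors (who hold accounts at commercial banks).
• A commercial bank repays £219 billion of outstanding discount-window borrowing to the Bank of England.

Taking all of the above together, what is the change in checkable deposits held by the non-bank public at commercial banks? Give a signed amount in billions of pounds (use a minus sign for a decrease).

Bank of England balance sheet:
  Assets:      Securities −£660.5B, Loans to banks −£219B
  Liabilities: Bank reserves −£993.5B, Currency in circulation +£303B, Government deposits −£189B
Commercial banking system:
  Assets:      Reserves at CB −£993.5B, Securities +£463B
  Liabilities: Checkable deposits −£311.5B, Borrowings from CB −£219B
So the change in checkable deposits held by the non-bank public at commercial banks is -£311.5 billion.

-£311.5 billion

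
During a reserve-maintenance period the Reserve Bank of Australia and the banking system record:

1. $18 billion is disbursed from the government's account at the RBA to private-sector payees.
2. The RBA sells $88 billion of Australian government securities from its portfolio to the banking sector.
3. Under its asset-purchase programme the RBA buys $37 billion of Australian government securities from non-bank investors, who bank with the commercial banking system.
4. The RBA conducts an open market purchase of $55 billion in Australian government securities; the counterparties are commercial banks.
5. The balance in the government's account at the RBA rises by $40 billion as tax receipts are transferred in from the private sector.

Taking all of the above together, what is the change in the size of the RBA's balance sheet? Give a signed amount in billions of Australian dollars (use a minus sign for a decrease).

Government spending $18 billion: only the composition of liabilities changes → 0.
OMO sale (to banks) $88 billion: an RBA asset is shed → −$88B.
Asset purchase (from non-banks) $37 billion: an RBA asset is acquired → +$37B.
OMO purchase (from banks) $55 billion: an RBA asset is acquired → +$55B.
Government account inflow $40 billion: only the composition of liabilities changes → 0.
Net: 0 − 88 + 37 + 55 + 0 = +$4 billion.

+$4 billion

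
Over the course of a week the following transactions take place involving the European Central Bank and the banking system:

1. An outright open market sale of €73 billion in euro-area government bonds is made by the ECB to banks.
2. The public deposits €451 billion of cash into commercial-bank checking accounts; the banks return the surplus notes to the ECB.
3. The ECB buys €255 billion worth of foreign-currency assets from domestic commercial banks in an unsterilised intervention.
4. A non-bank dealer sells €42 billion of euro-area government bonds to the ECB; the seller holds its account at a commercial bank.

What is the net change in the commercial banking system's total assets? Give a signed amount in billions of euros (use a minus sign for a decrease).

ECB balance sheet:
  Assets:      Securities −€31B, Foreign assets +€255B
  Liabilities: Bank reserves +€675B, Currency in circulation −€451B
Commercial banking system:
  Assets:      Reserves at CB +€675B, Securities +€73B, Foreign assets −€255B
  Liabilities: Checkable deposits +€493B
Change in total bank assets = +€493 billion.

+€493 billion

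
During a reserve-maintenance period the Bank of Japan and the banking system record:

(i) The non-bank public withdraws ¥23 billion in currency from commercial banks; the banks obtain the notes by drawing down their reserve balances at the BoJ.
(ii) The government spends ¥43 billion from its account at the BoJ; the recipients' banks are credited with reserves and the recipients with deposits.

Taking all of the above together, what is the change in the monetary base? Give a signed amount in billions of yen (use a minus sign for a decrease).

+¥43 billion

BoJ balance sheet:
  Assets:      no change
  Liabilities: Bank reserves +¥20B, Currency in circulation +¥23B, Government deposits −¥43B
Commercial banking system:
  Assets:      Reserves at CB +¥20B
  Liabilities: Checkable deposits +¥20B
Monetary base = currency + reserves: +¥23B + (+¥20B) = +¥43 billion.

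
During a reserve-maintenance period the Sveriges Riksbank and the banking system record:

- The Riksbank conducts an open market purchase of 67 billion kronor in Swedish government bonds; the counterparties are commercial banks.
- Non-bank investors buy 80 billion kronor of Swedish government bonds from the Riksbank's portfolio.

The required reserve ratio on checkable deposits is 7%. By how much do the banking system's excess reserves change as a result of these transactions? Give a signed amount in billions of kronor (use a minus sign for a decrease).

OMO purchase (from banks) 67 billion kronor: reserves +67B, deposits 0.
Asset sale (to non-banks) 80 billion kronor: reserves −80B, deposits −80B.
Totals: Δreserves = −13B, Δdeposits = −80B.
Δrequired reserves = 7% × −80B = −5.6B.
Δexcess reserves = Δreserves − Δrequired = −13B − (−5.6B) = -7.4 billion.

-7.4 billion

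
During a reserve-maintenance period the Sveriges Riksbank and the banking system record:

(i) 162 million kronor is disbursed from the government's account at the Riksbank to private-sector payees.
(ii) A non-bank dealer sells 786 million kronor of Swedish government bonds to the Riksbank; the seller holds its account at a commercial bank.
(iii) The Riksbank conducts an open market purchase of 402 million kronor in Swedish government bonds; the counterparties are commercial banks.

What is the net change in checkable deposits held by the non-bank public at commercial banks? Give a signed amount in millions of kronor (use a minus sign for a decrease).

+948 million

Riksbank balance sheet:
  Assets:      Securities +1188M
  Liabilities: Bank reserves +1350M, Government deposits −162M
Commercial banking system:
  Assets:      Reserves at CB +1350M, Securities −402M
  Liabilities: Checkable deposits +948M
So the change in checkable deposits held by the non-bank public at commercial banks is +948 million.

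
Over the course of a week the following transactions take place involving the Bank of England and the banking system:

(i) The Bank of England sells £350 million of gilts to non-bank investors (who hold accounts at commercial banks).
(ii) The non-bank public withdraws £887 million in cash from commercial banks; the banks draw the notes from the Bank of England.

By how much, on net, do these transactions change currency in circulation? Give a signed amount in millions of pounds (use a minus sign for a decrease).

Asset sale (to non-banks) £350 million: no currency enters or leaves circulation → 0.
Currency withdrawal £887 million: notes leave the central bank → +£887M.
Net: 0 + 887 = +£887 million.

+£887 million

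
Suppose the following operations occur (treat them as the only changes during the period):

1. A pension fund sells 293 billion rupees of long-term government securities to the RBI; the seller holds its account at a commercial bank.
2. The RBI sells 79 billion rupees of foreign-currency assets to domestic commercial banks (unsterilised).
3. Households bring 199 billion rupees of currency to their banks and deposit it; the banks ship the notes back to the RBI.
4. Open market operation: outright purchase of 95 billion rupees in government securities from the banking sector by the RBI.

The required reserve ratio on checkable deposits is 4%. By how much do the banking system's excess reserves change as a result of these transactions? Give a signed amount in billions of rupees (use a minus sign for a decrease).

+488.32 billion

Asset purchase (from non-banks) 293 billion rupees: reserves +293B, deposits +293B.
FX sale 79 billion rupees: reserves −79B, deposits 0.
Currency deposit 199 billion rupees: reserves +199B, deposits +199B.
OMO purchase (from banks) 95 billion rupees: reserves +95B, deposits 0.
Totals: Δreserves = +508B, Δdeposits = +492B.
Δrequired reserves = 4% × +492B = +19.68B.
Δexcess reserves = Δreserves − Δrequired = +508B − (+19.68B) = +488.32 billion.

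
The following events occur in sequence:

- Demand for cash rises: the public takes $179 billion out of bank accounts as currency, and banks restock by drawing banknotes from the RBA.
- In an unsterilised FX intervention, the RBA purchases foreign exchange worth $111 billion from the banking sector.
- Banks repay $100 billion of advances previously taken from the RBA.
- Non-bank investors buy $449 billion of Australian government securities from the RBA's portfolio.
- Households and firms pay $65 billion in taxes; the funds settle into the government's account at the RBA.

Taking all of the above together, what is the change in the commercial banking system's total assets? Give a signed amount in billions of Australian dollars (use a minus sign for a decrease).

-$793 billion

Currency withdrawal $179 billion: bank balance sheets shrink → −$179B.
FX purchase $111 billion: just an asset swap on bank balance sheets → 0.
Discount-window repayment $100 billion: bank balance sheets shrink → −$100B.
Asset sale (to non-banks) $449 billion: bank balance sheets shrink → −$449B.
Government account inflow $65 billion: bank balance sheets shrink → −$65B.
Net: −179 + 0 − 100 − 449 − 65 = -$793 billion.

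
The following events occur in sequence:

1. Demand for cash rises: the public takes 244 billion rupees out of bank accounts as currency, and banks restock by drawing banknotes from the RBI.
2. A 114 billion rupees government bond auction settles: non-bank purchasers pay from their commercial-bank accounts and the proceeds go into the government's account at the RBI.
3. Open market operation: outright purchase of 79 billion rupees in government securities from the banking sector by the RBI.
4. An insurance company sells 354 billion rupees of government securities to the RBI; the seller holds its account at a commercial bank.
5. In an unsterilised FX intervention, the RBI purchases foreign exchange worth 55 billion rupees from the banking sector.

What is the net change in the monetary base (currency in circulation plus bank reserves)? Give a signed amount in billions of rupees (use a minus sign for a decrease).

+374 billion

RBI balance sheet:
  Assets:      Securities +433B, Foreign assets +55B
  Liabilities: Bank reserves +130B, Currency in circulation +244B, Government deposits +114B
Commercial banking system:
  Assets:      Reserves at CB +130B, Securities −79B, Foreign assets −55B
  Liabilities: Checkable deposits −4B
Monetary base = currency + reserves: +244B + (+130B) = +374 billion.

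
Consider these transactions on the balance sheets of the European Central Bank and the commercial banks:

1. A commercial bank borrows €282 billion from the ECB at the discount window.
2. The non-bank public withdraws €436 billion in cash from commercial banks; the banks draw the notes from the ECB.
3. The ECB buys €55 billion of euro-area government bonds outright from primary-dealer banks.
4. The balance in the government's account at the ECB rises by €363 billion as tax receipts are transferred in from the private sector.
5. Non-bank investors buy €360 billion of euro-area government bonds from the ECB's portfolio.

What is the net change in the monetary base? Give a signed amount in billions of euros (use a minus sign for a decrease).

-€386 billion

Discount-window loan €282 billion: ECB balance sheet expands → +€282B.
Currency withdrawal €436 billion: just a shift between currency and reserves — both are base money → 0.
OMO purchase (from banks) €55 billion: ECB balance sheet expands → +€55B.
Government account inflow €363 billion: reserves shift to a non-base liability → −€363B.
Asset sale (to non-banks) €360 billion: ECB balance sheet contracts → −€360B.
Net: 282 + 0 + 55 − 363 − 360 = -€386 billion.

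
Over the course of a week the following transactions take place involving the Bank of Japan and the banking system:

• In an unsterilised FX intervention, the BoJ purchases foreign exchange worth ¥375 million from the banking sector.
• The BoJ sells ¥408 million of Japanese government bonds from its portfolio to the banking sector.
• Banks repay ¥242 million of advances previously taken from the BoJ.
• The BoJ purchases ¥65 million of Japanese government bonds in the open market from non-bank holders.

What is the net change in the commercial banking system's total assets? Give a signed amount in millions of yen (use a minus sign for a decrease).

-¥177 million

BoJ balance sheet:
  Assets:      Securities −¥343M, Loans to banks −¥242M, Foreign assets +¥375M
  Liabilities: Bank reserves −¥210M
Commercial banking system:
  Assets:      Reserves at CB −¥210M, Securities +¥408M, Foreign assets −¥375M
  Liabilities: Checkable deposits +¥65M, Borrowings from CB −¥242M
Change in total bank assets = -¥177 million.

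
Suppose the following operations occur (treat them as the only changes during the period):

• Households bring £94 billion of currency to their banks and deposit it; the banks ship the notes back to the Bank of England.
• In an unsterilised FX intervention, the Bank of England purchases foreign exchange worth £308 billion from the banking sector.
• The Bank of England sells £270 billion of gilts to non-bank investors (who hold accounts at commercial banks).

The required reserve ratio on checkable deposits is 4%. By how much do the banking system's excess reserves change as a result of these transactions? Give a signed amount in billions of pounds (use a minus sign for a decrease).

+£139.04 billion

Currency deposit £94 billion: reserves +£94B, deposits +£94B.
FX purchase £308 billion: reserves +£308B, deposits 0.
Asset sale (to non-banks) £270 billion: reserves −£270B, deposits −£270B.
Totals: Δreserves = +£132B, Δdeposits = −£176B.
Δrequired reserves = 4% × −£176B = −£7.04B.
Δexcess reserves = Δreserves − Δrequired = +£132B − (−£7.04B) = +£139.04 billion.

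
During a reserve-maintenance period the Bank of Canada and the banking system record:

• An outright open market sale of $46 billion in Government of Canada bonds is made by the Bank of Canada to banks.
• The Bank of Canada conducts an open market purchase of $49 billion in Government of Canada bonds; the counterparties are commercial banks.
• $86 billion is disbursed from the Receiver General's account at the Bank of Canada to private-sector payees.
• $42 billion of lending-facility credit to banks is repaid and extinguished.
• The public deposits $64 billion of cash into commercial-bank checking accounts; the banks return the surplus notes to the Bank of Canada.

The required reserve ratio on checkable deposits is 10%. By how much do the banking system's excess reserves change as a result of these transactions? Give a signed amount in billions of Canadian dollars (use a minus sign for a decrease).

+$96 billion

OMO sale (to banks) $46 billion: reserves −$46B, deposits 0.
OMO purchase (from banks) $49 billion: reserves +$49B, deposits 0.
Government spending $86 billion: reserves +$86B, deposits +$86B.
Discount-window repayment $42 billion: reserves −$42B, deposits 0.
Currency deposit $64 billion: reserves +$64B, deposits +$64B.
Totals: Δreserves = +$111B, Δdeposits = +$150B.
Δrequired reserves = 10% × +$150B = +$15B.
Δexcess reserves = Δreserves − Δrequired = +$111B − (+$15B) = +$96 billion.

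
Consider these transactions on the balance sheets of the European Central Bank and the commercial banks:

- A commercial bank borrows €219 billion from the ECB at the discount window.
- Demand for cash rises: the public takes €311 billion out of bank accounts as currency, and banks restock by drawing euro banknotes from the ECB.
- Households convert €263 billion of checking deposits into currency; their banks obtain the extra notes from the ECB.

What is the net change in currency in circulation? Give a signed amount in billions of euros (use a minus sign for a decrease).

+€574 billion

Discount-window loan €219 billion: no currency enters or leaves circulation → 0.
Currency withdrawal €311 billion: notes leave the central bank → +€311B.
Currency withdrawal €263 billion: notes leave the central bank → +€263B.
Net: 0 + 311 + 263 = +€574 billion.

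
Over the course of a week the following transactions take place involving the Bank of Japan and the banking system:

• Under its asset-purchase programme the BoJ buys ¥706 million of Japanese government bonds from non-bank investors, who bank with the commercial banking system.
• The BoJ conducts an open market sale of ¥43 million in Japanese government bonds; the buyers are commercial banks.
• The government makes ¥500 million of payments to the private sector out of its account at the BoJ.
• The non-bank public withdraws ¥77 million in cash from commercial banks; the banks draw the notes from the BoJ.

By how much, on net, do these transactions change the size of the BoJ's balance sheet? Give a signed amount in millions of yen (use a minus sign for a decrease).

+¥663 million

BoJ balance sheet:
  Assets:      Securities +¥663M
  Liabilities: Bank reserves +¥1086M, Currency in circulation +¥77M, Government deposits −¥500M
Commercial banking system:
  Assets:      Reserves at CB +¥1086M, Securities +¥43M
  Liabilities: Checkable deposits +¥1129M
Change in total BoJ assets = +¥663 million.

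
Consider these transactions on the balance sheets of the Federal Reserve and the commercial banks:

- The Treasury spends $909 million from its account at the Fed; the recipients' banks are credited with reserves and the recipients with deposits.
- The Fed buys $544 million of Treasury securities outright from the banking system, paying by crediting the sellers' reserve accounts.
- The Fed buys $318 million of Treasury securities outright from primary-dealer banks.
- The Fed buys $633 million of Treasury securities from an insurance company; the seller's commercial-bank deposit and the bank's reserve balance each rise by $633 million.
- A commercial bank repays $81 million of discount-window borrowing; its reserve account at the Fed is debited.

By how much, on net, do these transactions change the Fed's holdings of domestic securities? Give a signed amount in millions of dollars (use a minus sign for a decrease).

+$1495 million

Government spending $909 million: the Fed's securities portfolio is untouched → 0.
OMO purchase (from banks) $544 million: securities added to the Fed's portfolio → +$544M.
OMO purchase (from banks) $318 million: securities added to the Fed's portfolio → +$318M.
Asset purchase (from non-banks) $633 million: securities added to the Fed's portfolio → +$633M.
Discount-window repayment $81 million: the Fed's securities portfolio is untouched → 0.
Net: 0 + 544 + 318 + 633 + 0 = +$1495 million.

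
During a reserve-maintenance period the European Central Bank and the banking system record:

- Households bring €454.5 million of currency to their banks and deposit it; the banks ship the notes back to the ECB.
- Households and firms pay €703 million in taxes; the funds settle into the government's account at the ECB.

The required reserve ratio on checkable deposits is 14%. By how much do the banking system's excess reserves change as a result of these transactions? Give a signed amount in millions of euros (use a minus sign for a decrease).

-€213.71 million

Currency deposit €454.5 million: reserves +€454.5M, deposits +€454.5M.
Government account inflow €703 million: reserves −€703M, deposits −€703M.
Totals: Δreserves = −€248.5M, Δdeposits = −€248.5M.
Δrequired reserves = 14% × −€248.5M = −€34.79M.
Δexcess reserves = Δreserves − Δrequired = −€248.5M − (−€34.79M) = -€213.71 million.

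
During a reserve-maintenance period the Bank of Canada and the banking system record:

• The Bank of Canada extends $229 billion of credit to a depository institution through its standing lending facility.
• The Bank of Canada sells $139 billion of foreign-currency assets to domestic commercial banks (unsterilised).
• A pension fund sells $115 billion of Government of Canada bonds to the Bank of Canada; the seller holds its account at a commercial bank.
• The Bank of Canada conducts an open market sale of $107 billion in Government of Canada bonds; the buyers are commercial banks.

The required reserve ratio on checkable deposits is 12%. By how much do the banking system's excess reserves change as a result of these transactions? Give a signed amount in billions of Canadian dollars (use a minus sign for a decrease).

+$84.2 billion

Discount-window loan $229 billion: reserves +$229B, deposits 0.
FX sale $139 billion: reserves −$139B, deposits 0.
Asset purchase (from non-banks) $115 billion: reserves +$115B, deposits +$115B.
OMO sale (to banks) $107 billion: reserves −$107B, deposits 0.
Totals: Δreserves = +$98B, Δdeposits = +$115B.
Δrequired reserves = 12% × +$115B = +$13.8B.
Δexcess reserves = Δreserves − Δrequired = +$98B − (+$13.8B) = +$84.2 billion.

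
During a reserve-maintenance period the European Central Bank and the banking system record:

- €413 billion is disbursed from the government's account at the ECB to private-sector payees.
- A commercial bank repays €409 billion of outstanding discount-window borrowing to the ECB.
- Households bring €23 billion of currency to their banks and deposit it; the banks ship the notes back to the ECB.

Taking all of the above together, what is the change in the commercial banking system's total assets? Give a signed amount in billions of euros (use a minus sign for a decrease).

Government spending €413 billion: bank balance sheets expand → +€413B.
Discount-window repayment €409 billion: bank balance sheets shrink → −€409B.
Currency deposit €23 billion: bank balance sheets expand → +€23B.
Net: 413 − 409 + 23 = +€27 billion.

+€27 billion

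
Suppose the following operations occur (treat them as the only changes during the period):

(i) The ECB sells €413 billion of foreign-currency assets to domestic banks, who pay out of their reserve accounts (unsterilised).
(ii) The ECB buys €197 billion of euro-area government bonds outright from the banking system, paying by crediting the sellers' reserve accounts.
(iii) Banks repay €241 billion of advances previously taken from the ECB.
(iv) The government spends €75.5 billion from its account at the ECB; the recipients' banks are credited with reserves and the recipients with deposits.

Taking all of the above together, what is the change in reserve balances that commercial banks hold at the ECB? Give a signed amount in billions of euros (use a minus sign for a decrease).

ECB balance sheet:
  Assets:      Securities +€197B, Loans to banks −€241B, Foreign assets −€413B
  Liabilities: Bank reserves −€381.5B, Government deposits −€75.5B
So the change in reserve balances that commercial banks hold at the ECB is -€381.5 billion.

-€381.5 billion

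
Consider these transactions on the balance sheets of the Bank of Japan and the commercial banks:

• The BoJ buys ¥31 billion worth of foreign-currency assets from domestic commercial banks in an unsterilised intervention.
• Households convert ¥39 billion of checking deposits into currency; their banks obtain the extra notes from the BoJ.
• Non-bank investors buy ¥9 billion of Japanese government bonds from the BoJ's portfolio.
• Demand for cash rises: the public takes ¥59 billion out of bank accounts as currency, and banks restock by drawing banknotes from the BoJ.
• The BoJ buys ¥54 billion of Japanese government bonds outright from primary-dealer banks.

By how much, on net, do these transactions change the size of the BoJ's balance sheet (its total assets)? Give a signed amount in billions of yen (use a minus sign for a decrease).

+¥76 billion

BoJ balance sheet:
  Assets:      Securities +¥45B, Foreign assets +¥31B
  Liabilities: Bank reserves −¥22B, Currency in circulation +¥98B
Commercial banking system:
  Assets:      Reserves at CB −¥22B, Securities −¥54B, Foreign assets −¥31B
  Liabilities: Checkable deposits −¥107B
Change in total BoJ assets = +¥76 billion.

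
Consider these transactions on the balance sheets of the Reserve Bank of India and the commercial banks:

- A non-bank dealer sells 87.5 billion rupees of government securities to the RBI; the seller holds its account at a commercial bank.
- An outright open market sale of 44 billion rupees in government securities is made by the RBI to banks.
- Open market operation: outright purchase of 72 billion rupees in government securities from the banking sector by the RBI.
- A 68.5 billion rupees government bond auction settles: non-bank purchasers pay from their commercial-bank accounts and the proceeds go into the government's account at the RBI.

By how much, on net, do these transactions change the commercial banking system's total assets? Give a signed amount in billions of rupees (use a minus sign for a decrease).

+19 billion

RBI balance sheet:
  Assets:      Securities +115.5B
  Liabilities: Bank reserves +47B, Government deposits +68.5B
Commercial banking system:
  Assets:      Reserves at CB +47B, Securities −28B
  Liabilities: Checkable deposits +19B
Change in total bank assets = +19 billion.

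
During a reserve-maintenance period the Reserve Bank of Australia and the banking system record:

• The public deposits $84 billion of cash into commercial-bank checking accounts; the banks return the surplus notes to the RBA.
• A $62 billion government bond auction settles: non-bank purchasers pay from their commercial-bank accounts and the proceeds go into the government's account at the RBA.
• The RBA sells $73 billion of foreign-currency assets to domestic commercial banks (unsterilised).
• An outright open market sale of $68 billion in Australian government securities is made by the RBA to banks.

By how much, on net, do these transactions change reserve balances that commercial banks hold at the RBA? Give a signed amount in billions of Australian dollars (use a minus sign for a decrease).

-$119 billion

Currency deposit $84 billion: returned notes are swapped for reserve credit → +$84B.
Government account inflow $62 billion: funds move from bank reserves into the government account → −$62B.
FX sale $73 billion: the buying banks pay out of their reserve balances → −$73B.
OMO sale (to banks) $68 billion: the buying banks pay out of their reserve balances → −$68B.
Net: 84 − 62 − 73 − 68 = -$119 billion.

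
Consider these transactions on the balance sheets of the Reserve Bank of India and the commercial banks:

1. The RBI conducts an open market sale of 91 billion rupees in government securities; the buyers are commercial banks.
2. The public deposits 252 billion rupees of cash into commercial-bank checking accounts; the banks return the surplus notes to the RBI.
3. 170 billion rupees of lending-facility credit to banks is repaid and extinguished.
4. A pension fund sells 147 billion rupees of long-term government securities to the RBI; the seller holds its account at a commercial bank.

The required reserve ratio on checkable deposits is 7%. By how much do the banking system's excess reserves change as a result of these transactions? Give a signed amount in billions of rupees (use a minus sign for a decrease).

OMO sale (to banks) 91 billion rupees: reserves −91B, deposits 0.
Currency deposit 252 billion rupees: reserves +252B, deposits +252B.
Discount-window repayment 170 billion rupees: reserves −170B, deposits 0.
Asset purchase (from non-banks) 147 billion rupees: reserves +147B, deposits +147B.
Totals: Δreserves = +138B, Δdeposits = +399B.
Δrequired reserves = 7% × +399B = +27.93B.
Δexcess reserves = Δreserves − Δrequired = +138B − (+27.93B) = +110.07 billion.

+110.07 billion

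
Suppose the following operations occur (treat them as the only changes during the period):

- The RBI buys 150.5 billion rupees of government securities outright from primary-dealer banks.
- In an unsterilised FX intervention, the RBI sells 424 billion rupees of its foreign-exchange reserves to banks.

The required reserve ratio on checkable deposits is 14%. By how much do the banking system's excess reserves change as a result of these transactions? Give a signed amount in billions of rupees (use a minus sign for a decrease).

OMO purchase (from banks) 150.5 billion rupees: reserves +150.5B, deposits 0.
FX sale 424 billion rupees: reserves −424B, deposits 0.
Totals: Δreserves = −273.5B, Δdeposits = 0.
Δrequired reserves = 14% × 0 = 0.
Δexcess reserves = Δreserves − Δrequired = −273.5B − (0) = -273.5 billion.

-273.5 billion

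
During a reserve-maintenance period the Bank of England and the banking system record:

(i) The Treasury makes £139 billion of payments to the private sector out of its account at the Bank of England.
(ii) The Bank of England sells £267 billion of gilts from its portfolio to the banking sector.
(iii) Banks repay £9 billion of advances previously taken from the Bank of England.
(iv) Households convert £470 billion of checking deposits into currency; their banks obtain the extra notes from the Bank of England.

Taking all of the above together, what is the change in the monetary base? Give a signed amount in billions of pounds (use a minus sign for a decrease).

-£137 billion

Government spending £139 billion: a non-base liability converts back to reserves → +£139B.
OMO sale (to banks) £267 billion: Bank of England balance sheet contracts → −£267B.
Discount-window repayment £9 billion: Bank of England balance sheet contracts → −£9B.
Currency withdrawal £470 billion: just a shift between currency and reserves — both are base money → 0.
Net: 139 − 267 − 9 + 0 = -£137 billion.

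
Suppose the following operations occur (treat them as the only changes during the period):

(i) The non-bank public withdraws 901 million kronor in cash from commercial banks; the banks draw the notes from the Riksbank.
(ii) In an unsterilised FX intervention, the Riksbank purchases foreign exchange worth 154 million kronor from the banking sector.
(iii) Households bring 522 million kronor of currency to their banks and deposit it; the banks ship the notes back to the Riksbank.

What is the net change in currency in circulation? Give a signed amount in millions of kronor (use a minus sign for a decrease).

+379 million

Currency withdrawal 901 million kronor: notes leave the central bank → +901M.
FX purchase 154 million kronor: no currency enters or leaves circulation → 0.
Currency deposit 522 million kronor: notes return to the central bank → −522M.
Net: 901 + 0 − 522 = +379 million.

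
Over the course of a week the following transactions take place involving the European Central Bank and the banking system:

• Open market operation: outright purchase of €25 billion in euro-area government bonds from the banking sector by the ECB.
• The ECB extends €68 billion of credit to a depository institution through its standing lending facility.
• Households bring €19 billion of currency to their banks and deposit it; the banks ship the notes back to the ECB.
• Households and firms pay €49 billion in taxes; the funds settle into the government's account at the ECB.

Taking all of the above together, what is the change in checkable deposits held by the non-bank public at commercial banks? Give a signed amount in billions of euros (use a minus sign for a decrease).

-€30 billion

ECB balance sheet:
  Assets:      Securities +€25B, Loans to banks +€68B
  Liabilities: Bank reserves +€63B, Currency in circulation −€19B, Government deposits +€49B
Commercial banking system:
  Assets:      Reserves at CB +€63B, Securities −€25B
  Liabilities: Checkable deposits −€30B, Borrowings from CB +€68B
So the change in checkable deposits held by the non-bank public at commercial banks is -€30 billion.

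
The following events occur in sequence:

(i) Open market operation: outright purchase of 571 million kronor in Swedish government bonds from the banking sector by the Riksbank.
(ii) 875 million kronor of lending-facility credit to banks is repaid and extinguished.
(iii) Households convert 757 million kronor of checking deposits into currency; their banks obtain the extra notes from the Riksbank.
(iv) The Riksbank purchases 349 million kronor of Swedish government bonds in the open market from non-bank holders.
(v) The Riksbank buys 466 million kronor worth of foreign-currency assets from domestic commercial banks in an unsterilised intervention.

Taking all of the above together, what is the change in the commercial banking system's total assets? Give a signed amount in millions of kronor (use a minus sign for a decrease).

Riksbank balance sheet:
  Assets:      Securities +920M, Loans to banks −875M, Foreign assets +466M
  Liabilities: Bank reserves −246M, Currency in circulation +757M
Commercial banking system:
  Assets:      Reserves at CB −246M, Securities −571M, Foreign assets −466M
  Liabilities: Checkable deposits −408M, Borrowings from CB −875M
Change in total bank assets = -1283 million.

-1283 million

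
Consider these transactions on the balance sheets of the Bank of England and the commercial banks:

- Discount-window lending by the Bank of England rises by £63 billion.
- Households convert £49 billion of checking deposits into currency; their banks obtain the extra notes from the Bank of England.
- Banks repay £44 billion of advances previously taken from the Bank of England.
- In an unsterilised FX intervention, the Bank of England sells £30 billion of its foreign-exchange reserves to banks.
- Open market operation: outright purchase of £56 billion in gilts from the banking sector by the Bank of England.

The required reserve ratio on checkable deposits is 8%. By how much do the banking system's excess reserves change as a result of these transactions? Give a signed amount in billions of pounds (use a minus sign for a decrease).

Discount-window loan £63 billion: reserves +£63B, deposits 0.
Currency withdrawal £49 billion: reserves −£49B, deposits −£49B.
Discount-window repayment £44 billion: reserves −£44B, deposits 0.
FX sale £30 billion: reserves −£30B, deposits 0.
OMO purchase (from banks) £56 billion: reserves +£56B, deposits 0.
Totals: Δreserves = −£4B, Δdeposits = −£49B.
Δrequired reserves = 8% × −£49B = −£3.92B.
Δexcess reserves = Δreserves − Δrequired = −£4B − (−£3.92B) = -£0.08 billion.

-£0.08 billion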